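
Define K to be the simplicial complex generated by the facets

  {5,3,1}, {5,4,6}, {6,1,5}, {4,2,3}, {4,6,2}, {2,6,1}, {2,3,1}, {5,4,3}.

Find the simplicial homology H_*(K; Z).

K has 6 vertices, 12 edges, 8 triangles.
rank ∂_0 = 0, rank ∂_1 = 5 ⇒ b_0 = 6 − 0 − 5 = 1; all invariant factors of ∂_1 are 1 so no torsion. So H_0 = Z.
rank ∂_1 = 5, rank ∂_2 = 7 ⇒ b_1 = 12 − 5 − 7 = 0; all invariant factors of ∂_2 are 1 so no torsion. So H_1 = 0.
rank ∂_2 = 7, rank ∂_3 = 0 ⇒ b_2 = 8 − 7 − 0 = 1. So H_2 = Z.

H_0 ≅ Z,  H_1 = 0,  H_2 ≅ Z.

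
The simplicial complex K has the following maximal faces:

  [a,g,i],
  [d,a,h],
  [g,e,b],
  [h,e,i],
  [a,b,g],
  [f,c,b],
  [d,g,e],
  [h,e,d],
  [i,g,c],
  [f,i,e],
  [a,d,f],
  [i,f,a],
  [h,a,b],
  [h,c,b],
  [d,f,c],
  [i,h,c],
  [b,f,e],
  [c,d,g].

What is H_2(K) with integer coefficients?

H_2 ≅ Z.

Fix the vertex order a < b < c < d < e < f < g < h < i and write every simplex with vertices in increasing order. Then dim K = 2 and the simplices of K are:

  0-simplices (9): a, b, c, d, e, f, g, h, i
  1-simplices (27): ab, ad, af, ag, ah, ai, bc, be, bf, bg, bh, cd, cf, cg, ch, ci, de, df, dg, dh, ef, eg, eh, ei, fi, gi, hi
  2-simplices (18): abg, abh, adf, adh, afi, agi, bcf, bch, bef, beg, cdf, cdg, cgi, chi, deg, deh, efi, ehi

so the chain groups are C_0 ≅ Z^9, C_1 ≅ Z^27, C_2 ≅ Z^18.

∂_1: C_1 → C_0 is given by ∂[p,q] = [q] − [p]. For instance
  ∂af = f − a.
This gives a 9×27 integer matrix of rank 8; reducing to Smith normal form yields diagonal entries (1,1,1,1,1,1,1,1).

Boundary ∂_2: C_2 → C_1 sends each 2-simplex [p,q,r] to [q,r] − [p,r] + [p,q]. For instance
  ∂abh = bh − ah + ab,
  ∂cdg = dg − cg + cd.
This gives a 27×18 integer matrix of rank 17; reducing to Smith normal form yields diagonal entries (1,1,1,1,1,1,1,1,1,1,1,1,1,1,1,1,1).

Now H_k = ker ∂_k / im ∂_{k+1}, so:

  H_2: rank ker ∂_2 − rank ∂_3 = (18 − 17) − 0 = 1, and there is no ∂_3, so H_2 = Z.

(K is a triangulation of the torus T^2.)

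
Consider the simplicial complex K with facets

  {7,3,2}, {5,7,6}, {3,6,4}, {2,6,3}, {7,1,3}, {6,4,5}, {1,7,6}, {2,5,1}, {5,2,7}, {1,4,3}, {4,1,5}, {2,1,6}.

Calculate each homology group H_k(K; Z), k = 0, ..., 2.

H_0 = Z,  H_1 = Z/2,  H_2 = 0.

We work with the vertex ordering 1 < 2 < 3 < 4 < 5 < 6 < 7. The simplices of K, each written with vertices in increasing order, are:

  0-simplices (7): [1], [2], [3], [4], [5], [6], [7]
  1-simplices (18): [1,2], [1,3], [1,4], [1,5], [1,6], [1,7], [2,3], [2,5], [2,6], [2,7], [3,4], [3,6], [3,7], [4,5], [4,6], [5,6], [5,7], [6,7]
  2-simplices (12): [1,2,5], [1,2,6], [1,3,4], [1,3,7], [1,4,5], [1,6,7], [2,3,6], [2,3,7], [2,5,7], [3,4,6], [4,5,6], [5,6,7]

so the chain groups are C_0 ≅ Z^7, C_1 ≅ Z^18, C_2 ≅ Z^12.

The boundary map ∂_1: C_1 → C_0 is given by ∂[p,q] = [q] − [p].
The 7×18 boundary matrix has rank 6 and Smith normal form diag(1,1,1,1,1,1).

∂_2: C_2 → C_1 sends each 2-simplex [p,q,r] to [q,r] − [p,r] + [p,q]. For instance
  ∂[1,2,6] = [2,6] − [1,6] + [1,2],
  ∂[2,5,7] = [5,7] − [2,7] + [2,5].
The 18×12 boundary matrix has rank 12 and Smith normal form diag(1,1,1,1,1,1,1,1,1,1,1,2).

Now H_k = ker ∂_k / im ∂_{k+1}, so:

  H_0: rank C_0 − rank ∂_1 = 7 − 6 = 1, and the invariant factors of ∂_1 are all 1, so H_0 ≅ Z.
  H_1: rank ker ∂_1 − rank ∂_2 = (18 − 6) − 12 = 0, and ∂_2 has invariant factor 2 > 1, so H_1 ≅ Z/2.
  H_2: rank ker ∂_2 − rank ∂_3 = (12 − 12) − 0 = 0, and there is no ∂_3, so H_2 ≅ 0.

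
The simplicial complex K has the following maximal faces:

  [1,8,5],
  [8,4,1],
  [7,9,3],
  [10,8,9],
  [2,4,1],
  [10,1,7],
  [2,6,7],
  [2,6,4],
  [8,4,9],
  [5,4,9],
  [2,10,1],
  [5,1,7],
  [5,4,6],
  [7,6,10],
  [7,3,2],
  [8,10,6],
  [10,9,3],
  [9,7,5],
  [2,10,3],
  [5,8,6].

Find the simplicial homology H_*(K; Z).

H_0 ≅ Z,  H_1 ≅ Z ⊕ Z/2Z,  H_2 = 0.

Take the total order 1 < 2 < 3 < 4 < 5 < 6 < 7 < 8 < 9 < 10 on the vertex set. Then K (dimension 2) consists of the simplices:

  0-simplices (10): [1], [2], [3], [4], [5], [6], [7], [8], [9], [10]
  1-simplices (30): (30 of them)
  2-simplices (20): (20 of them)

so the chain groups are C_0 ≅ Z^10, C_1 ≅ Z^30, C_2 ≅ Z^20.

The boundary map ∂_1: C_1 → C_0 is given by ∂[p,q] = [q] − [p].
This gives a 10×30 integer matrix of rank 9; reducing to Smith normal form yields diagonal entries (1,1,1,1,1,1,1,1,1).

∂_2: C_2 → C_1 maps a triangle to the signed sum of its edges. For instance
  ∂[4,8,9] = [8,9] − [4,9] + [4,8],
  ∂[2,3,7] = [3,7] − [2,7] + [2,3].
The resulting 30×20 matrix has rank 20, and its Smith normal form has invariant factors (1,1,1,1,1,1,1,1,1,1,1,1,1,1,1,1,1,1,1,2).

Now H_k = ker ∂_k / im ∂_{k+1}, so:

  H_0: rank C_0 − rank ∂_1 = 10 − 9 = 1, and the invariant factors of ∂_1 are all 1, so H_0 ≅ Z.
  H_1: rank ker ∂_1 − rank ∂_2 = (30 − 9) − 20 = 1, and ∂_2 has invariant factor 2 > 1, so H_1 ≅ Z ⊕ Z/2Z.
  H_2: rank ker ∂_2 − rank ∂_3 = (20 − 20) − 0 = 0, and there is no ∂_3, so H_2 ≅ 0.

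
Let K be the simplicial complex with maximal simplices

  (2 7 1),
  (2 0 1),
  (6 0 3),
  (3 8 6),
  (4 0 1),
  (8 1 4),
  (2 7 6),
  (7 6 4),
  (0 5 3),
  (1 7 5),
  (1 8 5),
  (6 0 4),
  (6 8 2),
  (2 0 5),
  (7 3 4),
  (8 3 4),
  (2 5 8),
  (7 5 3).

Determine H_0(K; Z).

Order the vertices as 0 < 1 < 2 < 3 < 4 < 5 < 6 < 7 < 8. Listing each simplex with vertices in this order, K has dimension 2 with simplices:

  0-simplices (9): [0], [1], [2], [3], [4], [5], [6], [7], [8]
  1-simplices (27): (27 of them)
  2-simplices (18): [0,1,2], [0,1,4], [0,2,5], [0,3,5], [0,3,6], [0,4,6], [1,2,7], [1,4,8], [1,5,7], [1,5,8], [2,5,8], [2,6,7], [2,6,8], [3,4,7], [3,4,8], [3,5,7], [3,6,8], [4,6,7]

so the chain groups are C_0 ≅ Z^9, C_1 ≅ Z^27, C_2 ≅ Z^18.

∂_1: C_1 → C_0 maps an edge to its endpoints' difference, ∂[p,q] = q − p.
This gives a 9×27 integer matrix of rank 8; reducing to Smith normal form yields diagonal entries (1,1,1,1,1,1,1,1).

∂_2: C_2 → C_1 sends each 2-simplex [p,q,r] to [q,r] − [p,r] + [p,q]. For instance
  ∂[3,6,8] = [6,8] − [3,8] + [3,6],
  ∂[0,1,2] = [1,2] − [0,2] + [0,1].
The resulting 27×18 matrix has rank 18, and its Smith normal form has invariant factors (1,1,1,1,1,1,1,1,1,1,1,1,1,1,1,1,1,2).

Reading off H_k = ker ∂_k / im ∂_{k+1}:

  H_0: rank C_0 − rank ∂_1 = 9 − 8 = 1, and the invariant factors of ∂_1 are all 1, so H_0 = Z.

(K is a triangulation of the Klein bottle.)

H_0 = Z.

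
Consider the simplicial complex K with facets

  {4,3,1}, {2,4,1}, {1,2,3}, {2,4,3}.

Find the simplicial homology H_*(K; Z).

Take the total order 1 < 2 < 3 < 4 on the vertex set. Then K (dimension 2) consists of the simplices:

  0-simplices (4): [1], [2], [3], [4]
  1-simplices (6): [1,2], [1,3], [1,4], [2,3], [2,4], [3,4]
  2-simplices (4): [1,2,3], [1,2,4], [1,3,4], [2,3,4]

Hence C_0 ≅ Z^4, C_1 ≅ Z^6, C_2 ≅ Z^4.

The boundary map ∂_1: C_1 → C_0 is given by ∂[p,q] = [q] − [p]. For instance
  ∂[1,4] = [4] − [1].
The resulting 4×6 matrix has rank 3, and its Smith normal form has invariant factors (1,1,1).

The boundary map ∂_2: C_2 → C_1 maps a triangle to the signed sum of its edges. For instance
  ∂[1,2,3] = [2,3] − [1,3] + [1,2],
  ∂[2,3,4] = [3,4] − [2,4] + [2,3].
As a 6×4 matrix over Z this has rank 3, with invariant factors (1,1,1).

From H_k ≅ ker(∂_k) / im(∂_{k+1}) we obtain:

  H_0: rank C_0 − rank ∂_1 = 4 − 3 = 1, and the invariant factors of ∂_1 are all 1, so H_0 = Z.
  H_1: rank ker ∂_1 − rank ∂_2 = (6 − 3) − 3 = 0, and the invariant factors of ∂_2 are all 1, so H_1 = 0.
  H_2: rank ker ∂_2 − rank ∂_3 = (4 − 3) − 0 = 1, and there is no ∂_3, so H_2 = Z.

As a check, the Euler characteristic is 4 − 6 + 4 = 2, which agrees with 1 − 0 + 1 = 2.
(K is a triangulation of the 2-sphere S^2.)

H_0 ≅ Z,  H_1 = 0,  H_2 ≅ Z.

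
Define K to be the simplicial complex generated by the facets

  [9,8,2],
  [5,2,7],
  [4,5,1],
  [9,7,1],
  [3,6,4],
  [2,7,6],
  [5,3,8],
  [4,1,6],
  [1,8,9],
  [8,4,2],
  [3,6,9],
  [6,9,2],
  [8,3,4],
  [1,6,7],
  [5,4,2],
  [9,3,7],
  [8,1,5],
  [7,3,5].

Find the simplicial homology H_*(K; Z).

H_0 = Z,  H_1 = Z ⊕ Z/2Z,  H_2 = 0.

Take the total order 1 < 2 < 3 < 4 < 5 < 6 < 7 < 8 < 9 on the vertex set. Then K (dimension 2) consists of the simplices:

  0-simplices (9): [1], [2], [3], [4], [5], [6], [7], [8], [9]
  1-simplices (27): (27 of them)
  2-simplices (18): [1,4,5], [1,4,6], [1,5,8], [1,6,7], [1,7,9], [1,8,9], [2,4,5], [2,4,8], [2,5,7], [2,6,7], [2,6,9], [2,8,9], [3,4,6], [3,4,8], [3,5,7], [3,5,8], [3,6,9], [3,7,9]

Hence C_0 ≅ Z^9, C_1 ≅ Z^27, C_2 ≅ Z^18.

The boundary map ∂_1: C_1 → C_0 sends each edge [p,q] (with p < q) to q − p.
The 9×27 boundary matrix has rank 8 and Smith normal form diag(1,1,1,1,1,1,1,1).

∂_2: C_2 → C_1 acts by ∂[p,q,r] = [q,r] − [p,r] + [p,q]. For instance
  ∂[3,4,6] = [4,6] − [3,6] + [3,4],
  ∂[1,4,6] = [4,6] − [1,6] + [1,4].
This gives a 27×18 integer matrix of rank 18; reducing to Smith normal form yields diagonal entries (1,1,1,1,1,1,1,1,1,1,1,1,1,1,1,1,1,2).

Now H_k = ker ∂_k / im ∂_{k+1}, so:

  H_0: rank C_0 − rank ∂_1 = 9 − 8 = 1, and the invariant factors of ∂_1 are all 1, so H_0 = Z.
  H_1: rank ker ∂_1 − rank ∂_2 = (27 − 8) − 18 = 1, and ∂_2 has invariant factor 2 > 1, so H_1 = Z ⊕ Z/2Z.
  H_2: rank ker ∂_2 − rank ∂_3 = (18 − 18) − 0 = 0, and there is no ∂_3, so H_2 = 0.

(K is a triangulation of the Klein bottle.)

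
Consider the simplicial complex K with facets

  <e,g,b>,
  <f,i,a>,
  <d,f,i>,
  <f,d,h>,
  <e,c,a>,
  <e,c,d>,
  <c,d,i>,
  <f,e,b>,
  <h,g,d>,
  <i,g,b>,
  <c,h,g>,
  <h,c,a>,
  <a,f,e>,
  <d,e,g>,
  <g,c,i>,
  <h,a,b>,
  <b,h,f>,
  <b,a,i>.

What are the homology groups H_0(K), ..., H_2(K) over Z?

K has 9 vertices, 27 edges, 18 triangles.
rank ∂_0 = 0, rank ∂_1 = 8 ⇒ b_0 = 9 − 0 − 8 = 1; all invariant factors of ∂_1 are 1 so no torsion. So H_0 ≅ Z.
rank ∂_1 = 8, rank ∂_2 = 18 ⇒ b_1 = 27 − 8 − 18 = 1; ∂_2 has invariant factor(s) [2] giving torsion. So H_1 ≅ Z ⊕ Z/2.
rank ∂_2 = 18, rank ∂_3 = 0 ⇒ b_2 = 18 − 18 − 0 = 0. So H_2 ≅ 0.

H_0 ≅ Z,  H_1 ≅ Z ⊕ Z/2,  H_2 = 0.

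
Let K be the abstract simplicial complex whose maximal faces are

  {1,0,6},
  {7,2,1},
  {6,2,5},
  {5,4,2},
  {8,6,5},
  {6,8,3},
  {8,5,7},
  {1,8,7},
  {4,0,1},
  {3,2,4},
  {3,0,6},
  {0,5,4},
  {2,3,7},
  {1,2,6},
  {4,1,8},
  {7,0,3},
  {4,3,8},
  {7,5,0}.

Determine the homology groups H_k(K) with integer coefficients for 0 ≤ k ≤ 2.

H_0 ≅ Z,  H_1 ≅ Z^2,  H_2 ≅ Z.

Take the total order 0 < 1 < 2 < 3 < 4 < 5 < 6 < 7 < 8 on the vertex set. Then K (dimension 2) consists of the simplices:

  0-simplices (9): [0], [1], [2], [3], [4], [5], [6], [7], [8]
  1-simplices (27): (27 of them)
  2-simplices (18): [0,1,4], [0,1,6], [0,3,6], [0,3,7], [0,4,5], [0,5,7], [1,2,6], [1,2,7], [1,4,8], [1,7,8], [2,3,4], [2,3,7], [2,4,5], [2,5,6], [3,4,8], [3,6,8], [5,6,8], [5,7,8]

giving chain groups C_0 ≅ Z^9, C_1 ≅ Z^27, C_2 ≅ Z^18.

∂_1: C_1 → C_0 sends each edge [p,q] (with p < q) to q − p.
The resulting 9×27 matrix has rank 8, and its Smith normal form has invariant factors (1,1,1,1,1,1,1,1).

Boundary ∂_2: C_2 → C_1 maps a triangle to the signed sum of its edges. For instance
  ∂[2,4,5] = [4,5] − [2,5] + [2,4],
  ∂[5,6,8] = [6,8] − [5,8] + [5,6].
This gives a 27×18 integer matrix of rank 17; reducing to Smith normal form yields diagonal entries (1,1,1,1,1,1,1,1,1,1,1,1,1,1,1,1,1).

Reading off H_k = ker ∂_k / im ∂_{k+1}:

  H_0: rank C_0 − rank ∂_1 = 9 − 8 = 1, and the invariant factors of ∂_1 are all 1, so H_0 = Z.
  H_1: rank ker ∂_1 − rank ∂_2 = (27 − 8) − 17 = 2, and the invariant factors of ∂_2 are all 1, so H_1 = Z^2.
  H_2: rank ker ∂_2 − rank ∂_3 = (18 − 17) − 0 = 1, and there is no ∂_3, so H_2 = Z.

As a check, the Euler characteristic is 9 − 27 + 18 = 0, which agrees with 1 − 2 + 1 = 0.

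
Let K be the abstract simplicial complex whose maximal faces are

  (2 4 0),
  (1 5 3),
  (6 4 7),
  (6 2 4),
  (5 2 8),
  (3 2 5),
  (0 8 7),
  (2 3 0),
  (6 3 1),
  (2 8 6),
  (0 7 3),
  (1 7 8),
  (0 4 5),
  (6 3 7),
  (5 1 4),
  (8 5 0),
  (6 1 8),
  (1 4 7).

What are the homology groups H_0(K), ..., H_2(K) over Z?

H_0 = Z,  H_1 = Z ⊕ Z/2Z,  H_2 = 0.

Order the vertices as 0 < 1 < 2 < 3 < 4 < 5 < 6 < 7 < 8. Listing each simplex with vertices in this order, K has dimension 2 with simplices:

  0-simplices (9): [0], [1], [2], [3], [4], [5], [6], [7], [8]
  1-simplices (27): (27 of them)
  2-simplices (18): [0,2,3], [0,2,4], [0,3,7], [0,4,5], [0,5,8], [0,7,8], [1,3,5], [1,3,6], [1,4,5], [1,4,7], [1,6,8], [1,7,8], [2,3,5], [2,4,6], [2,5,8], [2,6,8], [3,6,7], [4,6,7]

Hence C_0 ≅ Z^9, C_1 ≅ Z^27, C_2 ≅ Z^18.

∂_1: C_1 → C_0 is given by ∂[p,q] = [q] − [p]. For instance
  ∂[1,5] = [5] − [1].
This gives a 9×27 integer matrix of rank 8; reducing to Smith normal form yields diagonal entries (1,1,1,1,1,1,1,1).

∂_2: C_2 → C_1 maps a triangle to the signed sum of its edges. For instance
  ∂[1,7,8] = [7,8] − [1,8] + [1,7],
  ∂[2,3,5] = [3,5] − [2,5] + [2,3].
The resulting 27×18 matrix has rank 18, and its Smith normal form has invariant factors (1,1,1,1,1,1,1,1,1,1,1,1,1,1,1,1,1,2).

Reading off H_k = ker ∂_k / im ∂_{k+1}:

  H_0: rank C_0 − rank ∂_1 = 9 − 8 = 1, and the invariant factors of ∂_1 are all 1, so H_0 = Z.
  H_1: rank ker ∂_1 − rank ∂_2 = (27 − 8) − 18 = 1, and ∂_2 has invariant factor 2 > 1, so H_1 = Z ⊕ Z/2Z.
  H_2: rank ker ∂_2 − rank ∂_3 = (18 − 18) − 0 = 0, and there is no ∂_3, so H_2 = 0.

As a check, the Euler characteristic is 9 − 27 + 18 = 0, which agrees with 1 − 1 + 0 = 0.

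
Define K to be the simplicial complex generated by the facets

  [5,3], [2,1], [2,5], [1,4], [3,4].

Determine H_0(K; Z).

Fix the vertex order 1 < 2 < 3 < 4 < 5 and write every simplex with vertices in increasing order. Then dim K = 1 and the simplices of K are:

  0-simplices (5): [1], [2], [3], [4], [5]
  1-simplices (5): [1,2], [1,4], [2,5], [3,4], [3,5]

Hence C_0 ≅ Z^5, C_1 ≅ Z^5.

The boundary map ∂_1: C_1 → C_0 maps an edge to its endpoints' difference, ∂[p,q] = q − p. For instance
  ∂[2,5] = [5] − [2].
The 5×5 boundary matrix has rank 4 and Smith normal form diag(1,1,1,1).

Computing H_k = (kernel of ∂_k) / (image of ∂_{k+1}):

  H_0: rank C_0 − rank ∂_1 = 5 − 4 = 1, and the invariant factors of ∂_1 are all 1, so H_0 = Z.

H_0 ≅ Z.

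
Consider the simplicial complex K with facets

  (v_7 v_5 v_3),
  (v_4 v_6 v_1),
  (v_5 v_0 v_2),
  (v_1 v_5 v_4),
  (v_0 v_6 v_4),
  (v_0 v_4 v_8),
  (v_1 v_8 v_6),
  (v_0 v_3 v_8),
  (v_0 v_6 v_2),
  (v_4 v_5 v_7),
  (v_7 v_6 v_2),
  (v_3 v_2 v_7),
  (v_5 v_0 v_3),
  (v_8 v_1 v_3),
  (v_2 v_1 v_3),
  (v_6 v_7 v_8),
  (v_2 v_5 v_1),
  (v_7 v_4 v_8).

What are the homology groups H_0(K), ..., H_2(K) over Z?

Take the total order v_0 < v_1 < v_2 < v_3 < v_4 < v_5 < v_6 < v_7 < v_8 on the vertex set. Then K (dimension 2) consists of the simplices:

  0-simplices (9): [v_0], [v_1], [v_2], [v_3], [v_4], [v_5], [v_6], [v_7], [v_8]
  1-simplices (27): (27 of them)
  2-simplices (18): (18 of them)

Hence C_0 ≅ Z^9, C_1 ≅ Z^27, C_2 ≅ Z^18.

The boundary map ∂_1: C_1 → C_0 is given by ∂[p,q] = [q] − [p]. For instance
  ∂[v_2,v_3] = [v_3] − [v_2].
The 9×27 boundary matrix has rank 8 and Smith normal form diag(1,1,1,1,1,1,1,1).

Boundary ∂_2: C_2 → C_1 acts by ∂[p,q,r] = [q,r] − [p,r] + [p,q]. For instance
  ∂[v_0,v_3,v_8] = [v_3,v_8] − [v_0,v_8] + [v_0,v_3],
  ∂[v_2,v_3,v_7] = [v_3,v_7] − [v_2,v_7] + [v_2,v_3].
The 27×18 boundary matrix has rank 18 and Smith normal form diag(1,1,1,1,1,1,1,1,1,1,1,1,1,1,1,1,1,2).

Now H_k = ker ∂_k / im ∂_{k+1}, so:

  H_0: rank C_0 − rank ∂_1 = 9 − 8 = 1, and the invariant factors of ∂_1 are all 1, so H_0 = Z.
  H_1: rank ker ∂_1 − rank ∂_2 = (27 − 8) − 18 = 1, and ∂_2 has invariant factor 2 > 1, so H_1 = Z ⊕ Z/2.
  H_2: rank ker ∂_2 − rank ∂_3 = (18 − 18) − 0 = 0, and there is no ∂_3, so H_2 = 0.

As a check, the Euler characteristic is 9 − 27 + 18 = 0, which agrees with 1 − 1 + 0 = 0.

H_0 = Z,  H_1 = Z ⊕ Z/2,  H_2 = 0.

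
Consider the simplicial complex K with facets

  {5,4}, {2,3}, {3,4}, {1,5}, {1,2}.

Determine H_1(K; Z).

H_1 ≅ Z.

K has 5 vertices, 5 edges.
rank ∂_1 = 4, rank ∂_2 = 0 ⇒ b_1 = 5 − 4 − 0 = 1. So H_1 = Z.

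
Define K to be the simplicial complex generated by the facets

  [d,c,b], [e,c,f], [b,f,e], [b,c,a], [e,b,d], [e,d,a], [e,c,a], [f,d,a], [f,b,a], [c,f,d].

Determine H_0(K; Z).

H_0 ≅ Z.

Order the vertices as a < b < c < d < e < f. Listing each simplex with vertices in this order, K has dimension 2 with simplices:

  0-simplices (6): a, b, c, d, e, f
  1-simplices (15): ab, ac, ad, ae, af, bc, bd, be, bf, cd, ce, cf, de, df, ef
  2-simplices (10): abc, abf, ace, ade, adf, bcd, bde, bef, cdf, cef

giving chain groups C_0 ≅ Z^6, C_1 ≅ Z^15, C_2 ≅ Z^10.

Boundary ∂_1: C_1 → C_0 sends each edge [p,q] (with p < q) to q − p. For instance
  ∂bd = d − b.
This gives a 6×15 integer matrix of rank 5; reducing to Smith normal form yields diagonal entries (1,1,1,1,1).

The boundary map ∂_2: C_2 → C_1 maps a triangle to the signed sum of its edges. For instance
  ∂adf = df − af + ad,
  ∂abc = bc − ac + ab.
This gives a 15×10 integer matrix of rank 10; reducing to Smith normal form yields diagonal entries (1,1,1,1,1,1,1,1,1,2).

Now H_k = ker ∂_k / im ∂_{k+1}, so:

  H_0: rank C_0 − rank ∂_1 = 6 − 5 = 1, and the invariant factors of ∂_1 are all 1, so H_0 = Z.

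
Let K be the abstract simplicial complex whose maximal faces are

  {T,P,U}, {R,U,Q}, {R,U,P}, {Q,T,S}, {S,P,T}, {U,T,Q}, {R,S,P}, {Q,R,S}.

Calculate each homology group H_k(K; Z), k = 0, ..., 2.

K has 6 vertices, 12 edges, 8 triangles.
rank ∂_0 = 0, rank ∂_1 = 5 ⇒ b_0 = 6 − 0 − 5 = 1; all invariant factors of ∂_1 are 1 so no torsion. So H_0 = Z.
rank ∂_1 = 5, rank ∂_2 = 7 ⇒ b_1 = 12 − 5 − 7 = 0; all invariant factors of ∂_2 are 1 so no torsion. So H_1 = 0.
rank ∂_2 = 7, rank ∂_3 = 0 ⇒ b_2 = 8 − 7 − 0 = 1. So H_2 = Z.

H_0 ≅ Z,  H_1 = 0,  H_2 ≅ Z.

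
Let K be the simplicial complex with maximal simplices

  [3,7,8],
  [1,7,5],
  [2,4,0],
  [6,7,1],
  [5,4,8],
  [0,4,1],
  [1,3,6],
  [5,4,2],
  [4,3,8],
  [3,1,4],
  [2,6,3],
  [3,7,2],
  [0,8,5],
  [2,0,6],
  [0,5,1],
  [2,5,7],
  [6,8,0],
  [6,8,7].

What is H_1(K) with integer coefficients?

Order the vertices as 0 < 1 < 2 < 3 < 4 < 5 < 6 < 7 < 8. Listing each simplex with vertices in this order, K has dimension 2 with simplices:

  0-simplices (9): [0], [1], [2], [3], [4], [5], [6], [7], [8]
  1-simplices (27): (27 of them)
  2-simplices (18): [0,1,4], [0,1,5], [0,2,4], [0,2,6], [0,5,8], [0,6,8], [1,3,4], [1,3,6], [1,5,7], [1,6,7], [2,3,6], [2,3,7], [2,4,5], [2,5,7], [3,4,8], [3,7,8], [4,5,8], [6,7,8]

Hence C_0 ≅ Z^9, C_1 ≅ Z^27, C_2 ≅ Z^18.

The boundary map ∂_1: C_1 → C_0 is given by ∂[p,q] = [q] − [p].
This gives a 9×27 integer matrix of rank 8; reducing to Smith normal form yields diagonal entries (1,1,1,1,1,1,1,1).

The boundary map ∂_2: C_2 → C_1 acts by ∂[p,q,r] = [q,r] − [p,r] + [p,q]. For instance
  ∂[1,3,6] = [3,6] − [1,6] + [1,3],
  ∂[0,1,5] = [1,5] − [0,5] + [0,1].
As a 27×18 matrix over Z this has rank 18, with invariant factors (1,1,1,1,1,1,1,1,1,1,1,1,1,1,1,1,1,2).

Now H_k = ker ∂_k / im ∂_{k+1}, so:

  H_1: rank ker ∂_1 − rank ∂_2 = (27 − 8) − 18 = 1, and ∂_2 has invariant factor 2 > 1, so H_1 = Z ⊕ Z_2.

H_1 = Z ⊕ Z_2.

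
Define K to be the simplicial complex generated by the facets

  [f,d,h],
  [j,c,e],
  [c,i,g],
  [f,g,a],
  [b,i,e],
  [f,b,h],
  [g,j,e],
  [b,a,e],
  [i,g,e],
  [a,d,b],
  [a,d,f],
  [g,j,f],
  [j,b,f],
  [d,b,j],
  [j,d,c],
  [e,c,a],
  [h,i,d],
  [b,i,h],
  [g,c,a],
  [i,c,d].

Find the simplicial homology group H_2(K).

H_2 ≅ 0.

Take the total order a < b < c < d < e < f < g < h < i < j on the vertex set. Then K (dimension 2) consists of the simplices:

  0-simplices (10): a, b, c, d, e, f, g, h, i, j
  1-simplices (30): ab, ac, ad, ae, af, ag, bd, be, bf, bh, bi, bj, cd, ce, cg, ci, cj, df, dh, di, dj, eg, ei, ej, fg, fh, fj, gi, gj, hi
  2-simplices (20): abd, abe, ace, acg, adf, afg, bdj, bei, bfh, bfj, bhi, cdi, cdj, cej, cgi, dfh, dhi, egi, egj, fgj

so the chain groups are C_0 ≅ Z^10, C_1 ≅ Z^30, C_2 ≅ Z^20.

The boundary map ∂_1: C_1 → C_0 sends each edge [p,q] (with p < q) to q − p. For instance
  ∂ae = e − a.
The 10×30 boundary matrix has rank 9 and Smith normal form diag(1,1,1,1,1,1,1,1,1).

∂_2: C_2 → C_1 maps a triangle to the signed sum of its edges. For instance
  ∂afg = fg − ag + af,
  ∂ace = ce − ae + ac.
The 30×20 boundary matrix has rank 20 and Smith normal form diag(1,1,1,1,1,1,1,1,1,1,1,1,1,1,1,1,1,1,1,2).

Computing H_k = (kernel of ∂_k) / (image of ∂_{k+1}):

  H_2: rank ker ∂_2 − rank ∂_3 = (20 − 20) − 0 = 0, and there is no ∂_3, so H_2 = 0.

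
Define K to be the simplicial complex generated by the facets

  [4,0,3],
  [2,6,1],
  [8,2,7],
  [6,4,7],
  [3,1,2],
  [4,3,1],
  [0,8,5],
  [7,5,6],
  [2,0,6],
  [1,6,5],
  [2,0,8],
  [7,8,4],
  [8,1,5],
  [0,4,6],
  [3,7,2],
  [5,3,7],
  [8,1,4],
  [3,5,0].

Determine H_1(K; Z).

Take the total order 0 < 1 < 2 < 3 < 4 < 5 < 6 < 7 < 8 on the vertex set. Then K (dimension 2) consists of the simplices:

  0-simplices (9): [0], [1], [2], [3], [4], [5], [6], [7], [8]
  1-simplices (27): (27 of them)
  2-simplices (18): [0,2,6], [0,2,8], [0,3,4], [0,3,5], [0,4,6], [0,5,8], [1,2,3], [1,2,6], [1,3,4], [1,4,8], [1,5,6], [1,5,8], [2,3,7], [2,7,8], [3,5,7], [4,6,7], [4,7,8], [5,6,7]

so the chain groups are C_0 ≅ Z^9, C_1 ≅ Z^27, C_2 ≅ Z^18.

Boundary ∂_1: C_1 → C_0 is given by ∂[p,q] = [q] − [p].
The resulting 9×27 matrix has rank 8, and its Smith normal form has invariant factors (1,1,1,1,1,1,1,1).

Boundary ∂_2: C_2 → C_1 sends each 2-simplex [p,q,r] to [q,r] − [p,r] + [p,q]. For instance
  ∂[0,5,8] = [5,8] − [0,8] + [0,5],
  ∂[4,6,7] = [6,7] − [4,7] + [4,6].
As a 27×18 matrix over Z this has rank 17, with invariant factors (1,1,1,1,1,1,1,1,1,1,1,1,1,1,1,1,1).

From H_k ≅ ker(∂_k) / im(∂_{k+1}) we obtain:

  H_1: rank ker ∂_1 − rank ∂_2 = (27 − 8) − 17 = 2, and the invariant factors of ∂_2 are all 1, so H_1 = Z^2.

H_1 = Z^2.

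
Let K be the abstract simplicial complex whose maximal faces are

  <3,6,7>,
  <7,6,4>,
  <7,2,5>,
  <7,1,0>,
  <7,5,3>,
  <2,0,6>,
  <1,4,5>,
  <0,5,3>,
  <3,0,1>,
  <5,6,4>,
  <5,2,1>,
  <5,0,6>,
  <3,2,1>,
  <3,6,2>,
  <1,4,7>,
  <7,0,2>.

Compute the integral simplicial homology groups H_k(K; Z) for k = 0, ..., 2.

Take the total order 0 < 1 < 2 < 3 < 4 < 5 < 6 < 7 on the vertex set. Then K (dimension 2) consists of the simplices:

  0-simplices (8): [0], [1], [2], [3], [4], [5], [6], [7]
  1-simplices (24): (24 of them)
  2-simplices (16): [0,1,3], [0,1,7], [0,2,6], [0,2,7], [0,3,5], [0,5,6], [1,2,3], [1,2,5], [1,4,5], [1,4,7], [2,3,6], [2,5,7], [3,5,7], [3,6,7], [4,5,6], [4,6,7]

Hence C_0 ≅ Z^8, C_1 ≅ Z^24, C_2 ≅ Z^16.

The boundary map ∂_1: C_1 → C_0 maps an edge to its endpoints' difference, ∂[p,q] = q − p. For instance
  ∂[0,3] = [3] − [0].
The resulting 8×24 matrix has rank 7, and its Smith normal form has invariant factors (1,1,1,1,1,1,1).

Boundary ∂_2: C_2 → C_1 sends each 2-simplex [p,q,r] to [q,r] − [p,r] + [p,q]. For instance
  ∂[0,2,7] = [2,7] − [0,7] + [0,2],
  ∂[1,4,7] = [4,7] − [1,7] + [1,4].
This gives a 24×16 integer matrix of rank 15; reducing to Smith normal form yields diagonal entries (1,1,1,1,1,1,1,1,1,1,1,1,1,1,1).

Now H_k = ker ∂_k / im ∂_{k+1}, so:

  H_0: rank C_0 − rank ∂_1 = 8 − 7 = 1, and the invariant factors of ∂_1 are all 1, so H_0 = Z.
  H_1: rank ker ∂_1 − rank ∂_2 = (24 − 7) − 15 = 2, and the invariant factors of ∂_2 are all 1, so H_1 = Z^2.
  H_2: rank ker ∂_2 − rank ∂_3 = (16 − 15) − 0 = 1, and there is no ∂_3, so H_2 = Z.

(K is a triangulation of the torus T^2.)

H_0 ≅ Z,  H_1 ≅ Z^2,  H_2 ≅ Z.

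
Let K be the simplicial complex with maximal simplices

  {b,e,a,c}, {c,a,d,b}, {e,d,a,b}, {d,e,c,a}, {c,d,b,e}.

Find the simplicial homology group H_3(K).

H_3 ≅ Z.

K has 5 vertices, 10 edges, 10 triangles, 5 3-simplices.
rank ∂_3 = 4, rank ∂_4 = 0 ⇒ b_3 = 5 − 4 − 0 = 1. So H_3 = Z.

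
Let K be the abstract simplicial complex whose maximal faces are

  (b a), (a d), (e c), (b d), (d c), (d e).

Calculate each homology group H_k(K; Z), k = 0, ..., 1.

Take the total order a < b < c < d < e on the vertex set. Then K (dimension 1) consists of the simplices:

  0-simplices (5): a, b, c, d, e
  1-simplices (6): ab, ad, bd, cd, ce, de

Hence C_0 ≅ Z^5, C_1 ≅ Z^6.

∂_1: C_1 → C_0 is given by ∂[p,q] = [q] − [p].
The resulting 5×6 matrix has rank 4, and its Smith normal form has invariant factors (1,1,1,1).

Now H_k = ker ∂_k / im ∂_{k+1}, so:

  H_0: rank C_0 − rank ∂_1 = 5 − 4 = 1, and the invariant factors of ∂_1 are all 1, so H_0 = Z.
  H_1: rank ker ∂_1 − rank ∂_2 = (6 − 4) − 0 = 2, and there is no ∂_2, so H_1 = Z^2.

H_0 ≅ Z,  H_1 ≅ Z^2.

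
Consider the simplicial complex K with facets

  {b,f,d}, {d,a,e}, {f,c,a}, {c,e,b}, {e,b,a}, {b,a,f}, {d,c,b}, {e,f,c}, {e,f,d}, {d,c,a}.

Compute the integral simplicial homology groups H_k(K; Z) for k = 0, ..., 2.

H_0 ≅ Z,  H_1 ≅ Z/2,  H_2 = 0.

Order the vertices as a < b < c < d < e < f. Listing each simplex with vertices in this order, K has dimension 2 with simplices:

  0-simplices (6): a, b, c, d, e, f
  1-simplices (15): ab, ac, ad, ae, af, bc, bd, be, bf, cd, ce, cf, de, df, ef
  2-simplices (10): abe, abf, acd, acf, ade, bcd, bce, bdf, cef, def

so the chain groups are C_0 ≅ Z^6, C_1 ≅ Z^15, C_2 ≅ Z^10.

The boundary map ∂_1: C_1 → C_0 maps an edge to its endpoints' difference, ∂[p,q] = q − p. For instance
  ∂de = e − d.
The 6×15 boundary matrix has rank 5 and Smith normal form diag(1,1,1,1,1).

∂_2: C_2 → C_1 maps a triangle to the signed sum of its edges. For instance
  ∂abf = bf − af + ab,
  ∂bce = ce − be + bc.
This gives a 15×10 integer matrix of rank 10; reducing to Smith normal form yields diagonal entries (1,1,1,1,1,1,1,1,1,2).

Computing H_k = (kernel of ∂_k) / (image of ∂_{k+1}):

  H_0: rank C_0 − rank ∂_1 = 6 − 5 = 1, and the invariant factors of ∂_1 are all 1, so H_0 ≅ Z.
  H_1: rank ker ∂_1 − rank ∂_2 = (15 − 5) − 10 = 0, and ∂_2 has invariant factor 2 > 1, so H_1 ≅ Z/2.
  H_2: rank ker ∂_2 − rank ∂_3 = (10 − 10) − 0 = 0, and there is no ∂_3, so H_2 ≅ 0.

As a check, the Euler characteristic is 6 − 15 + 10 = 1, which agrees with 1 − 0 + 0 = 1.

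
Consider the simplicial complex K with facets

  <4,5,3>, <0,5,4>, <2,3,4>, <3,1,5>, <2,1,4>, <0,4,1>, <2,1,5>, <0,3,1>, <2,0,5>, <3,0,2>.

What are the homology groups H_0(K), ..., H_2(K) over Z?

H_0 ≅ Z,  H_1 ≅ Z/2,  H_2 = 0.

Fix the vertex order 0 < 1 < 2 < 3 < 4 < 5 and write every simplex with vertices in increasing order. Then dim K = 2 and the simplices of K are:

  0-simplices (6): [0], [1], [2], [3], [4], [5]
  1-simplices (15): [0,1], [0,2], [0,3], [0,4], [0,5], [1,2], [1,3], [1,4], [1,5], [2,3], [2,4], [2,5], [3,4], [3,5], [4,5]
  2-simplices (10): [0,1,3], [0,1,4], [0,2,3], [0,2,5], [0,4,5], [1,2,4], [1,2,5], [1,3,5], [2,3,4], [3,4,5]

Hence C_0 ≅ Z^6, C_1 ≅ Z^15, C_2 ≅ Z^10.

The boundary map ∂_1: C_1 → C_0 maps an edge to its endpoints' difference, ∂[p,q] = q − p. For instance
  ∂[2,3] = [3] − [2].
As a 6×15 matrix over Z this has rank 5, with invariant factors (1,1,1,1,1).

The boundary map ∂_2: C_2 → C_1 acts by ∂[p,q,r] = [q,r] − [p,r] + [p,q]. For instance
  ∂[0,2,5] = [2,5] − [0,5] + [0,2],
  ∂[0,2,3] = [2,3] − [0,3] + [0,2].
This gives a 15×10 integer matrix of rank 10; reducing to Smith normal form yields diagonal entries (1,1,1,1,1,1,1,1,1,2).

Now H_k = ker ∂_k / im ∂_{k+1}, so:

  H_0: rank C_0 − rank ∂_1 = 6 − 5 = 1, and the invariant factors of ∂_1 are all 1, so H_0 ≅ Z.
  H_1: rank ker ∂_1 − rank ∂_2 = (15 − 5) − 10 = 0, and ∂_2 has invariant factor 2 > 1, so H_1 ≅ Z/2.
  H_2: rank ker ∂_2 − rank ∂_3 = (10 − 10) − 0 = 0, and there is no ∂_3, so H_2 ≅ 0.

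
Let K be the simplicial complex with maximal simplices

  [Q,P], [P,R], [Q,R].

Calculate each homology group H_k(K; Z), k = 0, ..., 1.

Take the total order P < Q < R on the vertex set. Then K (dimension 1) consists of the simplices:

  0-simplices (3): P, Q, R
  1-simplices (3): PQ, PR, QR

so the chain groups are C_0 ≅ Z^3, C_1 ≅ Z^3.

Boundary ∂_1: C_1 → C_0 maps an edge to its endpoints' difference, ∂[p,q] = q − p. For instance
  ∂PQ = Q − P.
As a 3×3 matrix over Z this has rank 2, with invariant factors (1,1).

Computing H_k = (kernel of ∂_k) / (image of ∂_{k+1}):

  H_0: rank C_0 − rank ∂_1 = 3 − 2 = 1, and the invariant factors of ∂_1 are all 1, so H_0 = Z.
  H_1: rank ker ∂_1 − rank ∂_2 = (3 − 2) − 0 = 1, and there is no ∂_2, so H_1 = Z.

H_0 = Z,  H_1 = Z.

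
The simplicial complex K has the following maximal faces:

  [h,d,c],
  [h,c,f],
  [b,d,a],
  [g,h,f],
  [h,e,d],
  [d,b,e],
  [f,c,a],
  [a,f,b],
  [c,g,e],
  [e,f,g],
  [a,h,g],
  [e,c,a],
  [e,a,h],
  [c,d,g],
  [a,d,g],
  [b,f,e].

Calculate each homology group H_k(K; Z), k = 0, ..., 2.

We work with the vertex ordering a < b < c < d < e < f < g < h. The simplices of K, each written with vertices in increasing order, are:

  0-simplices (8): a, b, c, d, e, f, g, h
  1-simplices (24): ab, ac, ad, ae, af, ag, ah, bd, be, bf, cd, ce, cf, cg, ch, de, dg, dh, ef, eg, eh, fg, fh, gh
  2-simplices (16): abd, abf, ace, acf, adg, aeh, agh, bde, bef, cdg, cdh, ceg, cfh, deh, efg, fgh

Hence C_0 ≅ Z^8, C_1 ≅ Z^24, C_2 ≅ Z^16.

Boundary ∂_1: C_1 → C_0 maps an edge to its endpoints' difference, ∂[p,q] = q − p.
The resulting 8×24 matrix has rank 7, and its Smith normal form has invariant factors (1,1,1,1,1,1,1).

The boundary map ∂_2: C_2 → C_1 maps a triangle to the signed sum of its edges. For instance
  ∂cfh = fh − ch + cf,
  ∂deh = eh − dh + de.
This gives a 24×16 integer matrix of rank 15; reducing to Smith normal form yields diagonal entries (1,1,1,1,1,1,1,1,1,1,1,1,1,1,1).

Computing H_k = (kernel of ∂_k) / (image of ∂_{k+1}):

  H_0: rank C_0 − rank ∂_1 = 8 − 7 = 1, and the invariant factors of ∂_1 are all 1, so H_0 = Z.
  H_1: rank ker ∂_1 − rank ∂_2 = (24 − 7) − 15 = 2, and the invariant factors of ∂_2 are all 1, so H_1 = Z^2.
  H_2: rank ker ∂_2 − rank ∂_3 = (16 − 15) − 0 = 1, and there is no ∂_3, so H_2 = Z.

H_0 ≅ Z,  H_1 ≅ Z^2,  H_2 ≅ Z.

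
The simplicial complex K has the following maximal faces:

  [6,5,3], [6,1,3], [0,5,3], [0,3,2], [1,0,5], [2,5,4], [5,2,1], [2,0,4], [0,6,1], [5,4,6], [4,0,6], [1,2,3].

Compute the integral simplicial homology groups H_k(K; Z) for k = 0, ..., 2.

H_0 ≅ Z,  H_1 ≅ Z/2Z,  H_2 = 0.

Order the vertices as 0 < 1 < 2 < 3 < 4 < 5 < 6. Listing each simplex with vertices in this order, K has dimension 2 with simplices:

  0-simplices (7): [0], [1], [2], [3], [4], [5], [6]
  1-simplices (18): [0,1], [0,2], [0,3], [0,4], [0,5], [0,6], [1,2], [1,3], [1,5], [1,6], [2,3], [2,4], [2,5], [3,5], [3,6], [4,5], [4,6], [5,6]
  2-simplices (12): [0,1,5], [0,1,6], [0,2,3], [0,2,4], [0,3,5], [0,4,6], [1,2,3], [1,2,5], [1,3,6], [2,4,5], [3,5,6], [4,5,6]

giving chain groups C_0 ≅ Z^7, C_1 ≅ Z^18, C_2 ≅ Z^12.

∂_1: C_1 → C_0 is given by ∂[p,q] = [q] − [p]. For instance
  ∂[4,6] = [6] − [4].
This gives a 7×18 integer matrix of rank 6; reducing to Smith normal form yields diagonal entries (1,1,1,1,1,1).

∂_2: C_2 → C_1 maps a triangle to the signed sum of its edges. For instance
  ∂[0,2,3] = [2,3] − [0,3] + [0,2],
  ∂[0,4,6] = [4,6] − [0,6] + [0,4].
The 18×12 boundary matrix has rank 12 and Smith normal form diag(1,1,1,1,1,1,1,1,1,1,1,2).

Reading off H_k = ker ∂_k / im ∂_{k+1}:

  H_0: rank C_0 − rank ∂_1 = 7 − 6 = 1, and the invariant factors of ∂_1 are all 1, so H_0 = Z.
  H_1: rank ker ∂_1 − rank ∂_2 = (18 − 6) − 12 = 0, and ∂_2 has invariant factor 2 > 1, so H_1 = Z/2Z.
  H_2: rank ker ∂_2 − rank ∂_3 = (12 − 12) − 0 = 0, and there is no ∂_3, so H_2 = 0.

(K is a triangulation of the real projective plane RP^2.)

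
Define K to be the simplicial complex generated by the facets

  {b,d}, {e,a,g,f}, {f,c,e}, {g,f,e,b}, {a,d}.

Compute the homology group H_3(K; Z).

Take the total order a < b < c < d < e < f < g on the vertex set. Then K (dimension 3) consists of the simplices:

  0-simplices (7): a, b, c, d, e, f, g
  1-simplices (13): ad, ae, af, ag, bd, be, bf, bg, ce, cf, ef, eg, fg
  2-simplices (8): aef, aeg, afg, bef, beg, bfg, cef, efg
  3-simplices (2): aefg, befg

so the chain groups are C_0 ≅ Z^7, C_1 ≅ Z^13, C_2 ≅ Z^8, C_3 ≅ Z^2.

∂_1: C_1 → C_0 maps an edge to its endpoints' difference, ∂[p,q] = q − p. For instance
  ∂ag = g − a.
The 7×13 boundary matrix has rank 6 and Smith normal form diag(1,1,1,1,1,1).

∂_2: C_2 → C_1 acts by ∂[p,q,r] = [q,r] − [p,r] + [p,q]. For instance
  ∂beg = eg − bg + be,
  ∂cef = ef − cf + ce.
This gives a 13×8 integer matrix of rank 6; reducing to Smith normal form yields diagonal entries (1,1,1,1,1,1).

∂_3: C_3 → C_2 sends each 3-simplex σ to the alternating sum Σ_i (−1)^i (σ with its i-th vertex removed). For instance
  ∂aefg = efg − afg + aeg − aef,
  ∂befg = efg − bfg + beg − bef.
The 8×2 boundary matrix has rank 2 and Smith normal form diag(1,1).

Now H_k = ker ∂_k / im ∂_{k+1}, so:

  H_3: rank ker ∂_3 − rank ∂_4 = (2 − 2) − 0 = 0, and there is no ∂_4, so H_3 ≅ 0.

H_3 = 0.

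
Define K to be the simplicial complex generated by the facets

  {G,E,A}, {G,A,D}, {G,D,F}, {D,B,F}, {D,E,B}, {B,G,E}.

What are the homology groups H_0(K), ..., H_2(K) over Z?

Order the vertices as A < B < D < E < F < G. Listing each simplex with vertices in this order, K has dimension 2 with simplices:

  0-simplices (6): A, B, D, E, F, G
  1-simplices (12): AD, AE, AG, BD, BE, BF, BG, DE, DF, DG, EG, FG
  2-simplices (6): ADG, AEG, BDE, BDF, BEG, DFG

giving chain groups C_0 ≅ Z^6, C_1 ≅ Z^12, C_2 ≅ Z^6.

The boundary map ∂_1: C_1 → C_0 maps an edge to its endpoints' difference, ∂[p,q] = q − p.
As a 6×12 matrix over Z this has rank 5, with invariant factors (1,1,1,1,1).

∂_2: C_2 → C_1 maps a triangle to the signed sum of its edges. For instance
  ∂DFG = FG − DG + DF,
  ∂ADG = DG − AG + AD.
The 12×6 boundary matrix has rank 6 and Smith normal form diag(1,1,1,1,1,1).

Computing H_k = (kernel of ∂_k) / (image of ∂_{k+1}):

  H_0: rank C_0 − rank ∂_1 = 6 − 5 = 1, and the invariant factors of ∂_1 are all 1, so H_0 ≅ Z.
  H_1: rank ker ∂_1 − rank ∂_2 = (12 − 5) − 6 = 1, and the invariant factors of ∂_2 are all 1, so H_1 ≅ Z.
  H_2: rank ker ∂_2 − rank ∂_3 = (6 − 6) − 0 = 0, and there is no ∂_3, so H_2 ≅ 0.

As a check, the Euler characteristic is 6 − 12 + 6 = 0, which agrees with 1 − 1 + 0 = 0.
(K is a triangulation of the cylinder S^1 x I.)

H_0 = Z,  H_1 = Z,  H_2 = 0.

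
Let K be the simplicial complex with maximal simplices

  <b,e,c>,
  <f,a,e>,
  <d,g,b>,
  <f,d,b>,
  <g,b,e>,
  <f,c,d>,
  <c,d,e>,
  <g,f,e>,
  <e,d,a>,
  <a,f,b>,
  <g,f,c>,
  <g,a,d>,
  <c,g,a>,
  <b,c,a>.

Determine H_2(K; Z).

Take the total order a < b < c < d < e < f < g on the vertex set. Then K (dimension 2) consists of the simplices:

  0-simplices (7): a, b, c, d, e, f, g
  1-simplices (21): ab, ac, ad, ae, af, ag, bc, bd, be, bf, bg, cd, ce, cf, cg, de, df, dg, ef, eg, fg
  2-simplices (14): abc, abf, acg, ade, adg, aef, bce, bdf, bdg, beg, cde, cdf, cfg, efg

giving chain groups C_0 ≅ Z^7, C_1 ≅ Z^21, C_2 ≅ Z^14.

The boundary map ∂_1: C_1 → C_0 sends each edge [p,q] (with p < q) to q − p.
The resulting 7×21 matrix has rank 6, and its Smith normal form has invariant factors (1,1,1,1,1,1).

The boundary map ∂_2: C_2 → C_1 maps a triangle to the signed sum of its edges. For instance
  ∂abf = bf − af + ab,
  ∂bdg = dg − bg + bd.
This gives a 21×14 integer matrix of rank 13; reducing to Smith normal form yields diagonal entries (1,1,1,1,1,1,1,1,1,1,1,1,1).

From H_k ≅ ker(∂_k) / im(∂_{k+1}) we obtain:

  H_2: rank ker ∂_2 − rank ∂_3 = (14 − 13) − 0 = 1, and there is no ∂_3, so H_2 ≅ Z.

H_2 = Z.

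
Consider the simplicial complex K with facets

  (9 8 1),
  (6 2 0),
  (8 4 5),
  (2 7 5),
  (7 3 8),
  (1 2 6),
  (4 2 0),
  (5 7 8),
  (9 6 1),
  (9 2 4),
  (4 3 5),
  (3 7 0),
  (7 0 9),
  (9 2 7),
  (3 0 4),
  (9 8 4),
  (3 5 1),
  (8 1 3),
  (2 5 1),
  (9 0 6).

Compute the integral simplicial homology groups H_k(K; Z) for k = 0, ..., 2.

H_0 = Z,  H_1 = Z ⊕ Z/2,  H_2 = 0.

K has 10 vertices, 30 edges, 20 triangles.
rank ∂_0 = 0, rank ∂_1 = 9 ⇒ b_0 = 10 − 0 − 9 = 1; all invariant factors of ∂_1 are 1 so no torsion. So H_0 = Z.
rank ∂_1 = 9, rank ∂_2 = 20 ⇒ b_1 = 30 − 9 − 20 = 1; ∂_2 has invariant factor(s) [2] giving torsion. So H_1 = Z ⊕ Z/2.
rank ∂_2 = 20, rank ∂_3 = 0 ⇒ b_2 = 20 − 20 − 0 = 0. So H_2 = 0.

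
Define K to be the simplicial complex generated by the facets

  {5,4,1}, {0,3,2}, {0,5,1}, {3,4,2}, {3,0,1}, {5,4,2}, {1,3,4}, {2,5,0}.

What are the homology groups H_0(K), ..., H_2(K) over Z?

Take the total order 0 < 1 < 2 < 3 < 4 < 5 on the vertex set. Then K (dimension 2) consists of the simplices:

  0-simplices (6): [0], [1], [2], [3], [4], [5]
  1-simplices (12): [0,1], [0,2], [0,3], [0,5], [1,3], [1,4], [1,5], [2,3], [2,4], [2,5], [3,4], [4,5]
  2-simplices (8): [0,1,3], [0,1,5], [0,2,3], [0,2,5], [1,3,4], [1,4,5], [2,3,4], [2,4,5]

Hence C_0 ≅ Z^6, C_1 ≅ Z^12, C_2 ≅ Z^8.

The boundary map ∂_1: C_1 → C_0 maps an edge to its endpoints' difference, ∂[p,q] = q − p. For instance
  ∂[1,4] = [4] − [1].
The resulting 6×12 matrix has rank 5, and its Smith normal form has invariant factors (1,1,1,1,1).

The boundary map ∂_2: C_2 → C_1 maps a triangle to the signed sum of its edges. For instance
  ∂[0,1,3] = [1,3] − [0,3] + [0,1],
  ∂[0,2,5] = [2,5] − [0,5] + [0,2].
This gives a 12×8 integer matrix of rank 7; reducing to Smith normal form yields diagonal entries (1,1,1,1,1,1,1).

Reading off H_k = ker ∂_k / im ∂_{k+1}:

  H_0: rank C_0 − rank ∂_1 = 6 − 5 = 1, and the invariant factors of ∂_1 are all 1, so H_0 ≅ Z.
  H_1: rank ker ∂_1 − rank ∂_2 = (12 − 5) − 7 = 0, and the invariant factors of ∂_2 are all 1, so H_1 ≅ 0.
  H_2: rank ker ∂_2 − rank ∂_3 = (8 − 7) − 0 = 1, and there is no ∂_3, so H_2 ≅ Z.

H_0 ≅ Z,  H_1 = 0,  H_2 ≅ Z.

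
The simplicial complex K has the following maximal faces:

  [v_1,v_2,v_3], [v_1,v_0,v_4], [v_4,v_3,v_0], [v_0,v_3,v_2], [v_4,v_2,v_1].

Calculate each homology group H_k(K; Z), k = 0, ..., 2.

H_0 ≅ Z,  H_1 ≅ Z,  H_2 = 0.

K has 5 vertices, 10 edges, 5 triangles.
rank ∂_0 = 0, rank ∂_1 = 4 ⇒ b_0 = 5 − 0 − 4 = 1; all invariant factors of ∂_1 are 1 so no torsion. So H_0 = Z.
rank ∂_1 = 4, rank ∂_2 = 5 ⇒ b_1 = 10 − 4 − 5 = 1; all invariant factors of ∂_2 are 1 so no torsion. So H_1 = Z.
rank ∂_2 = 5, rank ∂_3 = 0 ⇒ b_2 = 5 − 5 − 0 = 0. So H_2 = 0.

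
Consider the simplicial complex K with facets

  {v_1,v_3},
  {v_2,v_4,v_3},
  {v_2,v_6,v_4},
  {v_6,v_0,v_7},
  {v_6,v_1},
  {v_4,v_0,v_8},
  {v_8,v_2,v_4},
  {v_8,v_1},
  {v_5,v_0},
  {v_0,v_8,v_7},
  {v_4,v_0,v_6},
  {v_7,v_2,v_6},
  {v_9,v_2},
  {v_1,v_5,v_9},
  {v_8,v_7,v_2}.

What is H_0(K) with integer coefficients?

H_0 = Z.

Take the total order v_0 < v_1 < v_2 < v_3 < v_4 < v_5 < v_6 < v_7 < v_8 < v_9 on the vertex set. Then K (dimension 2) consists of the simplices:

  0-simplices (10): [v_0], [v_1], [v_2], [v_3], [v_4], [v_5], [v_6], [v_7], [v_8], [v_9]
  1-simplices (22): (22 of them)
  2-simplices (10): [v_0,v_4,v_6], [v_0,v_4,v_8], [v_0,v_6,v_7], [v_0,v_7,v_8], [v_1,v_5,v_9], [v_2,v_3,v_4], [v_2,v_4,v_6], [v_2,v_4,v_8], [v_2,v_6,v_7], [v_2,v_7,v_8]

giving chain groups C_0 ≅ Z^10, C_1 ≅ Z^22, C_2 ≅ Z^10.

The boundary map ∂_1: C_1 → C_0 is given by ∂[p,q] = [q] − [p]. For instance
  ∂[v_4,v_8] = [v_8] − [v_4].
As a 10×22 matrix over Z this has rank 9, with invariant factors (1,1,1,1,1,1,1,1,1).

The boundary map ∂_2: C_2 → C_1 acts by ∂[p,q,r] = [q,r] − [p,r] + [p,q]. For instance
  ∂[v_2,v_3,v_4] = [v_3,v_4] − [v_2,v_4] + [v_2,v_3],
  ∂[v_2,v_7,v_8] = [v_7,v_8] − [v_2,v_8] + [v_2,v_7].
The resulting 22×10 matrix has rank 9, and its Smith normal form has invariant factors (1,1,1,1,1,1,1,1,1).

From H_k ≅ ker(∂_k) / im(∂_{k+1}) we obtain:

  H_0: rank C_0 − rank ∂_1 = 10 − 9 = 1, and the invariant factors of ∂_1 are all 1, so H_0 = Z.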